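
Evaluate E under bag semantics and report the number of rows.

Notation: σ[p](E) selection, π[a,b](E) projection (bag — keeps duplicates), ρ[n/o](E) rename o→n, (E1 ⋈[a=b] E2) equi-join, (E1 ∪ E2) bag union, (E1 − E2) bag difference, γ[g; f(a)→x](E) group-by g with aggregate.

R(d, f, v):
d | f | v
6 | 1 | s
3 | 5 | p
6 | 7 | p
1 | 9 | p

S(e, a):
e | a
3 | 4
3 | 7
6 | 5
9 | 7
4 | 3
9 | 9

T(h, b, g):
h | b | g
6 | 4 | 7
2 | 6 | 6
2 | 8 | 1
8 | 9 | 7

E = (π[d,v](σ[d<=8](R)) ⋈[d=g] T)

Subexpression sizes:
  R → 4
  σ[d<=8](R) → 4
  π[d,v](σ[d<=8](R)) → 4
  T → 4
  (π[d,v](σ[d<=8](R)) ⋈[d=g] T) → 3

|E| = 3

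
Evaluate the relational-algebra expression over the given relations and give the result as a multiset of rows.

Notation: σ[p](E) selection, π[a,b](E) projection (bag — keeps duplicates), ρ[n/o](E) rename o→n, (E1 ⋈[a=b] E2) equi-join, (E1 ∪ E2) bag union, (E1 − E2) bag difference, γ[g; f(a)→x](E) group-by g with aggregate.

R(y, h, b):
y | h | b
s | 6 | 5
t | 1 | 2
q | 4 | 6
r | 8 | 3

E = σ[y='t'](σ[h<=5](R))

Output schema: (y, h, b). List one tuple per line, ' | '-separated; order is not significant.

Per-node cardinality:
  R → 4
  σ[h<=5](R) → 2
  σ[y='t'](σ[h<=5](R)) → 1

== RESULT ==
y | h | b
t | 1 | 2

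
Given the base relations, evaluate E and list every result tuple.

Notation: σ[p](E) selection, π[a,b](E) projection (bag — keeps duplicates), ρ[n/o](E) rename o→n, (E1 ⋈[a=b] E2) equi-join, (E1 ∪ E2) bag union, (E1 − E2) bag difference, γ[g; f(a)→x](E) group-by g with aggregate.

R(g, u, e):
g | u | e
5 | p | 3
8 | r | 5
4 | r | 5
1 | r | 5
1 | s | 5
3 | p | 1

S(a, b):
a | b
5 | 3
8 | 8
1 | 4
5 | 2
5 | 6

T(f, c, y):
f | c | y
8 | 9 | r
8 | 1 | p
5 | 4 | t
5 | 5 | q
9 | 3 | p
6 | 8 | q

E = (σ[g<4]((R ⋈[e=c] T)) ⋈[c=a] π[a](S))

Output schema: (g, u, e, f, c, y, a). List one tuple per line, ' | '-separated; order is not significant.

Row counts bottom-up:
  R → 6
  T → 6
  (R ⋈[e=c] T) → 6
  σ[g<4]((R ⋈[e=c] T)) → 3
  S → 5
  π[a](S) → 5
  (σ[g<4]((R ⋈[e=c] T)) ⋈[c=a] π[a](S)) → 7

== RESULT ==
g | u | e | f | c | y | a
1 | r | 5 | 5 | 5 | q | 5
1 | r | 5 | 5 | 5 | q | 5
1 | r | 5 | 5 | 5 | q | 5
1 | s | 5 | 5 | 5 | q | 5
1 | s | 5 | 5 | 5 | q | 5
1 | s | 5 | 5 | 5 | q | 5
3 | p | 1 | 8 | 1 | p | 1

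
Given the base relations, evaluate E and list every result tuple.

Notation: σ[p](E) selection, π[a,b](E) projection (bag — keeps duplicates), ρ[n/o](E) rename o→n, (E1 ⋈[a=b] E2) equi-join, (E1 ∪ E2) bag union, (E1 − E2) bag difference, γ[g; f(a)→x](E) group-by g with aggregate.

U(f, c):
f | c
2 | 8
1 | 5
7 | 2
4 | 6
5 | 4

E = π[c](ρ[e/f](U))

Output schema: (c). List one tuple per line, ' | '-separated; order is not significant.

Subexpression sizes:
  U → 5
  ρ[e/f](U) → 5
  π[c](ρ[e/f](U)) → 5

== RESULT ==
c
2
4
5
6
8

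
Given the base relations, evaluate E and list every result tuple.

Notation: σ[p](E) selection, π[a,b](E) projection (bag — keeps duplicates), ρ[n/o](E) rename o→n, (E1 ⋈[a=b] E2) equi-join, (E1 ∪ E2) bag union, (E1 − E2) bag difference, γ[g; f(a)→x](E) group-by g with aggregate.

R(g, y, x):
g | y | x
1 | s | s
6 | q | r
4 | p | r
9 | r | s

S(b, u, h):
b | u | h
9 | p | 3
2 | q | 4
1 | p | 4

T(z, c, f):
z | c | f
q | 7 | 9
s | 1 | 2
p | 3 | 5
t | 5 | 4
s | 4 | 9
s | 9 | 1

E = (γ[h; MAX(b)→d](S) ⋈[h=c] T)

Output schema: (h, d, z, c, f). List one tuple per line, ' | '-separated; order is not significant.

Row counts bottom-up:
  S → 3
  γ[h; MAX(b)→d](S) → 2
  T → 6
  (γ[h; MAX(b)→d](S) ⋈[h=c] T) → 2

== RESULT ==
h | d | z | c | f
3 | 9 | p | 3 | 5
4 | 2 | s | 4 | 9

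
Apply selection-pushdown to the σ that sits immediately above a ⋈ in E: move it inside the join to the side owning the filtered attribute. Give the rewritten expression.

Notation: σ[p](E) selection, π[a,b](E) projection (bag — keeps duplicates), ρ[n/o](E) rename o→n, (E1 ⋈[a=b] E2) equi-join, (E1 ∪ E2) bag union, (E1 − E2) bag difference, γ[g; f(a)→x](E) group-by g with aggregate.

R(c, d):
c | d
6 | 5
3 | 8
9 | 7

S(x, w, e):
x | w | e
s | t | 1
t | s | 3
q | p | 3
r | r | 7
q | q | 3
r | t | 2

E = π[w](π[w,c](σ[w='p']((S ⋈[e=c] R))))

σ filters on w, owned by the left side.
E' = π[w](π[w,c]((σ[w='p'](S) ⋈[e=c] R)))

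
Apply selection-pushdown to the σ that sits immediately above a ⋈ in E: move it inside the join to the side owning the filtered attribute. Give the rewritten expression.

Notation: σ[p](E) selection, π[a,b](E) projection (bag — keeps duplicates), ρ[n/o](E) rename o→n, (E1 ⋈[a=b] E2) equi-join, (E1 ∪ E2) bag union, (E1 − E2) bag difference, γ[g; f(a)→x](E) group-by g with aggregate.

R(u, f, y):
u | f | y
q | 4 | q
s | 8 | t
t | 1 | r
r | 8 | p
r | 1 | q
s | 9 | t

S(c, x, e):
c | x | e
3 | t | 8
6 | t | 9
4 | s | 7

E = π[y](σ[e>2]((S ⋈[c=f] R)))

σ filters on e, owned by the left side.
E' = π[y]((σ[e>2](S) ⋈[c=f] R))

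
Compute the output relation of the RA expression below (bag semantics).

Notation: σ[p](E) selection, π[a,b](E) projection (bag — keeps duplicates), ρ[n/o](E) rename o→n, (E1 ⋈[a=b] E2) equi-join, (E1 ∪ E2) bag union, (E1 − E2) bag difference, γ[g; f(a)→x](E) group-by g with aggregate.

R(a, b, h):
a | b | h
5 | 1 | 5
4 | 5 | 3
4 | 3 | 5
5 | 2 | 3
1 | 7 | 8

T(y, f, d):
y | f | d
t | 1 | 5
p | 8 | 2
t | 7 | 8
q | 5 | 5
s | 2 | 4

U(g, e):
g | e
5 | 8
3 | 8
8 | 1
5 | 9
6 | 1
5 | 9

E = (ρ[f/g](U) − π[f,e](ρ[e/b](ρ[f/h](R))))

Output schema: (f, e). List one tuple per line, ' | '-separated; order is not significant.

Row counts bottom-up:
  U → 6
  ρ[f/g](U) → 6
  R → 5
  ρ[f/h](R) → 5
  ρ[e/b](ρ[f/h](R)) → 5
  π[f,e](ρ[e/b](ρ[f/h](R))) → 5
  (ρ[f/g](U) − π[f,e](ρ[e/b](ρ[f/h](R)))) → 6

== RESULT ==
f | e
3 | 8
5 | 8
5 | 9
5 | 9
6 | 1
8 | 1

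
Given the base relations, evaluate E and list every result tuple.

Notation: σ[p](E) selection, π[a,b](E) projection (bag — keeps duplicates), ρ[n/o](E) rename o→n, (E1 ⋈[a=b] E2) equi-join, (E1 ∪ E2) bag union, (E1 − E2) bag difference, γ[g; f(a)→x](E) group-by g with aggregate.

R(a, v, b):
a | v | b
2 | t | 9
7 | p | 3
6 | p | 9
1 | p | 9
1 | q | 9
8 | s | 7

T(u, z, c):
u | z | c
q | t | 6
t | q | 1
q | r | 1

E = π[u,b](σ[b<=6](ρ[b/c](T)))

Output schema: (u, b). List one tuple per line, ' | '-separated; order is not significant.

Stepwise |·|:
  T → 3
  ρ[b/c](T) → 3
  σ[b<=6](ρ[b/c](T)) → 3
  π[u,b](σ[b<=6](ρ[b/c](T))) → 3

== RESULT ==
u | b
q | 1
q | 6
t | 1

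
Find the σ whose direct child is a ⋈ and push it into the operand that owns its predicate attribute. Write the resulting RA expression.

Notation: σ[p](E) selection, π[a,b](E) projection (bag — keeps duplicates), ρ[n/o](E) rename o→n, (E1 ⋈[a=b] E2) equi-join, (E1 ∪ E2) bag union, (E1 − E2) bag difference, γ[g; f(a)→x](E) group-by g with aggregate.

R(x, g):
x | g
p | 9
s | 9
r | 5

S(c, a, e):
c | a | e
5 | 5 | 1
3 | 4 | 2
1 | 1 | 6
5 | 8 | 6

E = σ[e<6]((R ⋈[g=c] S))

σ filters on e, owned by the right side.
E' = (R ⋈[g=c] σ[e<6](S))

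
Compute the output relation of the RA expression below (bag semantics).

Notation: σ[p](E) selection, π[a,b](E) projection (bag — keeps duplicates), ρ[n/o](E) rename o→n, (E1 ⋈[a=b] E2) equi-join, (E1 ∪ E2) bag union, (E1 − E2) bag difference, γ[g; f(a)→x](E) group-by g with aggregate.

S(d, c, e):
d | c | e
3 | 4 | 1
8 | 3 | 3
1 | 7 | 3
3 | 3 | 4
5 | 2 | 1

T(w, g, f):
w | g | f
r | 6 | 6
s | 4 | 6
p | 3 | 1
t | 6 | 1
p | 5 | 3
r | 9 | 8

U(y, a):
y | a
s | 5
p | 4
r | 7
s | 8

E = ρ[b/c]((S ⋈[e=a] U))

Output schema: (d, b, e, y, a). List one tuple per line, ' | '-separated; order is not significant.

Stepwise |·|:
  S → 5
  U → 4
  (S ⋈[e=a] U) → 1
  ρ[b/c]((S ⋈[e=a] U)) → 1

== RESULT ==
d | b | e | y | a
3 | 3 | 4 | p | 4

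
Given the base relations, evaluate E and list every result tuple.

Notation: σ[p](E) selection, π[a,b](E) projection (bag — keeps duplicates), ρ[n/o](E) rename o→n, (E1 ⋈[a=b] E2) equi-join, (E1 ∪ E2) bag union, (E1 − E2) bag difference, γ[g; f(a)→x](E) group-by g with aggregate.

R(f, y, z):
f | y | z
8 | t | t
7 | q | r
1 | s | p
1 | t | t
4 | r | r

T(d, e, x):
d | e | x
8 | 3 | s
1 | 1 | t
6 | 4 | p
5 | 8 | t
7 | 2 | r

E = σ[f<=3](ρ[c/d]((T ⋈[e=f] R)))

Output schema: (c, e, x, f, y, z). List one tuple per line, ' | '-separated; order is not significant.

Stepwise |·|:
  T → 5
  R → 5
  (T ⋈[e=f] R) → 4
  ρ[c/d]((T ⋈[e=f] R)) → 4
  σ[f<=3](ρ[c/d]((T ⋈[e=f] R))) → 2

== RESULT ==
c | e | x | f | y | z
1 | 1 | t | 1 | s | p
1 | 1 | t | 1 | t | t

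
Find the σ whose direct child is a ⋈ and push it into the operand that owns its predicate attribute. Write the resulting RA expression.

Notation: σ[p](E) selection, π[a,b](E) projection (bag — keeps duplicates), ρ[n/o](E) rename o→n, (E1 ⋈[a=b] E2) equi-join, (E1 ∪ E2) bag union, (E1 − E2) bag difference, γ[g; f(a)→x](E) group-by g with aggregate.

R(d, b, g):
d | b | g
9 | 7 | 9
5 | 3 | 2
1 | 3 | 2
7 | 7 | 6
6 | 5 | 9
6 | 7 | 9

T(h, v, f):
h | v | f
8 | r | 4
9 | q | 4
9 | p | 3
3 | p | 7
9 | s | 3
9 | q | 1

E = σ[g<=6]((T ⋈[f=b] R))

σ filters on g, owned by the right side.
E' = (T ⋈[f=b] σ[g<=6](R))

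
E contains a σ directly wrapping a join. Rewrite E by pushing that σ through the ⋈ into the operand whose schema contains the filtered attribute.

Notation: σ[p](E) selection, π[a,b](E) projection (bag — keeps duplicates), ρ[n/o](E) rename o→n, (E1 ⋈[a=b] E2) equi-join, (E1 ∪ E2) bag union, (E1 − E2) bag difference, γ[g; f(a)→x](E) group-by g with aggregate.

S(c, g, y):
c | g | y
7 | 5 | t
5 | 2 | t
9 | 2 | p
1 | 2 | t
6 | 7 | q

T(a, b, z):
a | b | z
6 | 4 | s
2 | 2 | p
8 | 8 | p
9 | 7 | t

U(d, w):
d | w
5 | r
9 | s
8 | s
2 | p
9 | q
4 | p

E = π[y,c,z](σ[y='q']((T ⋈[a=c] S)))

σ filters on y, owned by the right side.
E' = π[y,c,z]((T ⋈[a=c] σ[y='q'](S)))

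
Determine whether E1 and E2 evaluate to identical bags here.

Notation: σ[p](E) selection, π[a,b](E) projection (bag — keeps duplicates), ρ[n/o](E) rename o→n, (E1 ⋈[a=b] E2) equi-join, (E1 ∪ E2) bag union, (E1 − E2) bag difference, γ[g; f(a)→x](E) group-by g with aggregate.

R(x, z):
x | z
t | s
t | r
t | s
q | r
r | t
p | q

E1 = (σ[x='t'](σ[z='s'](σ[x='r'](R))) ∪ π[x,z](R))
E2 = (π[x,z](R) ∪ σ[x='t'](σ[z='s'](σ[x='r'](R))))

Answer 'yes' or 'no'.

E1 stepwise |·|:
  R → 6
  σ[x='r'](R) → 1
  σ[z='s'](σ[x='r'](R)) → 0
  σ[x='t'](σ[z='s'](σ[x='r'](R))) → 0
  R → 6
  π[x,z](R) → 6
  (σ[x='t'](σ[z='s'](σ[x='r'](R))) ∪ π[x,z](R)) → 6
E2 stepwise |·|:
  R → 6
  π[x,z](R) → 6
  R → 6
  σ[x='r'](R) → 1
  σ[z='s'](σ[x='r'](R)) → 0
  σ[x='t'](σ[z='s'](σ[x='r'](R))) → 0
  (π[x,z](R) ∪ σ[x='t'](σ[z='s'](σ[x='r'](R)))) → 6

E1 and E2 produce the same multiset:
x | z
p | q
q | r
r | t
t | r
t | s
t | s

yes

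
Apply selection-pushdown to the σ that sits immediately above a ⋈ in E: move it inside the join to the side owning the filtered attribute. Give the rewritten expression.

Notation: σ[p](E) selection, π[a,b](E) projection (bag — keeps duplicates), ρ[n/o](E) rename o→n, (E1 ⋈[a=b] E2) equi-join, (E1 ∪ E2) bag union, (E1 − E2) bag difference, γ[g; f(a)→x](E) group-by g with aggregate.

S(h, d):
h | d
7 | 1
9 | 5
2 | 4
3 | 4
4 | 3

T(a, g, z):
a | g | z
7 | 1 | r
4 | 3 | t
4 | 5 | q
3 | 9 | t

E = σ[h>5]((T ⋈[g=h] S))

σ filters on h, owned by the right side.
E' = (T ⋈[g=h] σ[h>5](S))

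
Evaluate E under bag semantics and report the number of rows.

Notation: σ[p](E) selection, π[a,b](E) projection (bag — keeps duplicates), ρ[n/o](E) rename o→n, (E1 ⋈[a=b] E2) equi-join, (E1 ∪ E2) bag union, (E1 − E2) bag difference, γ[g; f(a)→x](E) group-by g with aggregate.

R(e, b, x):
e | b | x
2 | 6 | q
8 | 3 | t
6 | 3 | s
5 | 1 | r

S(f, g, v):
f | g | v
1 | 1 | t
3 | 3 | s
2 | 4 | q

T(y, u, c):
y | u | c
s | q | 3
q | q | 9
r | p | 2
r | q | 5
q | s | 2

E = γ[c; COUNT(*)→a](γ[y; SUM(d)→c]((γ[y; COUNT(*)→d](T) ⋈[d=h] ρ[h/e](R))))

Per-node cardinality:
  T → 5
  γ[y; COUNT(*)→d](T) → 3
  R → 4
  ρ[h/e](R) → 4
  (γ[y; COUNT(*)→d](T) ⋈[d=h] ρ[h/e](R)) → 2
  γ[y; SUM(d)→c]((γ[y; COUNT(*)→d](T) ⋈[d=h] ρ[h/e](R))) → 2
  γ[c; COUNT(*)→a](γ[y; SUM(d)→c]((γ[y; COUNT(*)→d](T) ⋈[d=h] ρ[h/e](R)))) → 1

|E| = 1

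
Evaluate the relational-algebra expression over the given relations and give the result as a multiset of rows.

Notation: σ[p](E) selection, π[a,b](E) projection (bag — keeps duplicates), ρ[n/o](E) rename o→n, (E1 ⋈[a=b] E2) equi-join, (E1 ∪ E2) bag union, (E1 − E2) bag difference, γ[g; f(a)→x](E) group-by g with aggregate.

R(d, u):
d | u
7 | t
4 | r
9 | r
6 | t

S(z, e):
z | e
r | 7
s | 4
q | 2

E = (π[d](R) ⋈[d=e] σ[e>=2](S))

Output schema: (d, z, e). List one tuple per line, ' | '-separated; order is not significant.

Stepwise |·|:
  R → 4
  π[d](R) → 4
  S → 3
  σ[e>=2](S) → 3
  (π[d](R) ⋈[d=e] σ[e>=2](S)) → 2

== RESULT ==
d | z | e
4 | s | 4
7 | r | 7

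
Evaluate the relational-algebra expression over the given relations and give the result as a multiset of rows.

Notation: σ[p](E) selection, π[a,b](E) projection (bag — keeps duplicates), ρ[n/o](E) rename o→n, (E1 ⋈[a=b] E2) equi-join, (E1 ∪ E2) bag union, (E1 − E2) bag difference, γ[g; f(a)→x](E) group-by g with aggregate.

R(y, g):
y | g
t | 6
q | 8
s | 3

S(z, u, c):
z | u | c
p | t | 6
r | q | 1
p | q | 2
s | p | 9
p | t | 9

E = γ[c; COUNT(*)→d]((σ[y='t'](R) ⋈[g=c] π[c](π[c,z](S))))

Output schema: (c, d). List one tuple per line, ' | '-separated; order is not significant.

Subexpression sizes:
  R → 3
  σ[y='t'](R) → 1
  S → 5
  π[c,z](S) → 5
  π[c](π[c,z](S)) → 5
  (σ[y='t'](R) ⋈[g=c] π[c](π[c,z](S))) → 1
  γ[c; COUNT(*)→d]((σ[y='t'](R) ⋈[g=c] π[c](π[c,z](S)))) → 1

== RESULT ==
c | d
6 | 1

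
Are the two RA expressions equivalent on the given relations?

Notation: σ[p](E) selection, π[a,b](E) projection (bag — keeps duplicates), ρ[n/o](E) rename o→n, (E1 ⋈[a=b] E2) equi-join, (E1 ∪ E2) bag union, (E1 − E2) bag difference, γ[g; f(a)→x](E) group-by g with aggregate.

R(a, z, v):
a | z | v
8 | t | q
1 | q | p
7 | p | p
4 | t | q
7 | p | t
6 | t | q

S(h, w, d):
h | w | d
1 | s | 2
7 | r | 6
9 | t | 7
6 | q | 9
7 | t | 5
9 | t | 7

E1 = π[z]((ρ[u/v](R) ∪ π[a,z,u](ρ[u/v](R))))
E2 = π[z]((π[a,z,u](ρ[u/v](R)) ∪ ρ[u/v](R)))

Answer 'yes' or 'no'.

E1 stepwise |·|:
  R → 6
  ρ[u/v](R) → 6
  R → 6
  ρ[u/v](R) → 6
  π[a,z,u](ρ[u/v](R)) → 6
  (ρ[u/v](R) ∪ π[a,z,u](ρ[u/v](R))) → 12
  π[z]((ρ[u/v](R) ∪ π[a,z,u](ρ[u/v](R)))) → 12
E2 stepwise |·|:
  R → 6
  ρ[u/v](R) → 6
  π[a,z,u](ρ[u/v](R)) → 6
  R → 6
  ρ[u/v](R) → 6
  (π[a,z,u](ρ[u/v](R)) ∪ ρ[u/v](R)) → 12
  π[z]((π[a,z,u](ρ[u/v](R)) ∪ ρ[u/v](R))) → 12

E1 and E2 produce the same multiset:
z
p
p
p
p
q
q
t
t
t
t
t
t

yes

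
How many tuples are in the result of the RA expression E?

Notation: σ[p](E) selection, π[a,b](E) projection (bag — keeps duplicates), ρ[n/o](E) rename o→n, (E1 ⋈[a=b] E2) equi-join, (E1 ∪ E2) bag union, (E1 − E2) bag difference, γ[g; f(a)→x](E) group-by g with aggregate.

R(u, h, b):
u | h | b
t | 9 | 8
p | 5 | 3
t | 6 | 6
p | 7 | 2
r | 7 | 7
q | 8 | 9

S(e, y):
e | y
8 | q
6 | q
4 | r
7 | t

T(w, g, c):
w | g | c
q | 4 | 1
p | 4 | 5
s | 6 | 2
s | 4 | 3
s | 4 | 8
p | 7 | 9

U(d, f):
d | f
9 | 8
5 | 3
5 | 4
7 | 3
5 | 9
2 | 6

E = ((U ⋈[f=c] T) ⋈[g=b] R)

Per-node cardinality:
  U → 6
  T → 6
  (U ⋈[f=c] T) → 4
  R → 6
  ((U ⋈[f=c] T) ⋈[g=b] R) → 1

|E| = 1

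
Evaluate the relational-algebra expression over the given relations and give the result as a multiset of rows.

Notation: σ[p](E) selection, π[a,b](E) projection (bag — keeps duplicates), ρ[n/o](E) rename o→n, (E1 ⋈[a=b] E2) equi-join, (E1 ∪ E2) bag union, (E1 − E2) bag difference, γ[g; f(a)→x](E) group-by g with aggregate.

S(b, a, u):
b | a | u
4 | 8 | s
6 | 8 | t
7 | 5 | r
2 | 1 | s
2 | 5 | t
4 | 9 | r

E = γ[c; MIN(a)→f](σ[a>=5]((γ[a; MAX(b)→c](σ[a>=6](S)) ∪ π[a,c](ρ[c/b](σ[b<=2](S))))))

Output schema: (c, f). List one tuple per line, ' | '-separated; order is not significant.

Stepwise |·|:
  S → 6
  σ[a>=6](S) → 3
  γ[a; MAX(b)→c](σ[a>=6](S)) → 2
  S → 6
  σ[b<=2](S) → 2
  ρ[c/b](σ[b<=2](S)) → 2
  π[a,c](ρ[c/b](σ[b<=2](S))) → 2
  (γ[a; MAX(b)→c](σ[a>=6](S)) ∪ π[a,c](ρ[c/b](σ[b<=2](S)))) → 4
  σ[a>=5]((γ[a; MAX(b)→c](σ[a>=6](S)) ∪ π[a,c](ρ[c/b](σ[b<=2](S))))) → 3
  γ[c; MIN(a)→f](σ[a>=5]((γ[a; MAX(b)→c](σ[a>=6](S)) ∪ π[a,c](ρ[c/b](σ[b<=2](S)))))) → 3

== RESULT ==
c | f
2 | 5
4 | 9
6 | 8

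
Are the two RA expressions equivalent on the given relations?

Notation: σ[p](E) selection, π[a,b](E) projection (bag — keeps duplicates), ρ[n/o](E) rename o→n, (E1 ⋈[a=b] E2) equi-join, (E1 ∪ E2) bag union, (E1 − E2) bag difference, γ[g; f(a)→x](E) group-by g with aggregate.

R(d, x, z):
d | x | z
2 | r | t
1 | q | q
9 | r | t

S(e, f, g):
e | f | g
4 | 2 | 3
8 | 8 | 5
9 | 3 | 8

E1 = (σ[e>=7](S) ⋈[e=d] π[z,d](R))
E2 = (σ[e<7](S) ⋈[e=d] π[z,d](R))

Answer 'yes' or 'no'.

E1 stepwise |·|:
  S → 3
  σ[e>=7](S) → 2
  R → 3
  π[z,d](R) → 3
  (σ[e>=7](S) ⋈[e=d] π[z,d](R)) → 1
E2 stepwise |·|:
  S → 3
  σ[e<7](S) → 1
  R → 3
  π[z,d](R) → 3
  (σ[e<7](S) ⋈[e=d] π[z,d](R)) → 0

E1 result:
e | f | g | z | d
9 | 3 | 8 | t | 9
E2 result:
e | f | g | z | d
(0 rows)
Witness: (9, 3, 8, 't', 9) appears 1× in E1 but 0× in E2.

no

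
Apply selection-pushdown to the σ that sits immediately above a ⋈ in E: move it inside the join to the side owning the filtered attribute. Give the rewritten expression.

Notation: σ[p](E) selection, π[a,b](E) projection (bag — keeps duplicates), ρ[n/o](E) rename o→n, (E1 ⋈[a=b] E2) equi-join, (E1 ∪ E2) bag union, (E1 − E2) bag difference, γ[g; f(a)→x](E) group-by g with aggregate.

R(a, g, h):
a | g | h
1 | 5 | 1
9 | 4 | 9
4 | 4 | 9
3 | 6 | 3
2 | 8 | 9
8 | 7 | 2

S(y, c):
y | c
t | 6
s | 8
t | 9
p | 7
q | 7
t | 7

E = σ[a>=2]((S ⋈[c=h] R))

σ filters on a, owned by the right side.
E' = (S ⋈[c=h] σ[a>=2](R))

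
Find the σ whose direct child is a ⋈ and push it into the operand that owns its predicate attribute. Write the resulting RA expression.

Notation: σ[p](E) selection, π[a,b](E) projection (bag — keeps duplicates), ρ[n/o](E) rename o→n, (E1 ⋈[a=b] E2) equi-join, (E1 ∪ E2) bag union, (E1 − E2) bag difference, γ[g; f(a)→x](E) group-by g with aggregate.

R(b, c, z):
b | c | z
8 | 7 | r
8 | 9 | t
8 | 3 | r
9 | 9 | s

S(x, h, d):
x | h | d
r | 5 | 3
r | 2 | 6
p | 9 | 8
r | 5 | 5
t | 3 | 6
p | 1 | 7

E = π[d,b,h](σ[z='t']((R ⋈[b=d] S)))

σ filters on z, owned by the left side.
E' = π[d,b,h]((σ[z='t'](R) ⋈[b=d] S))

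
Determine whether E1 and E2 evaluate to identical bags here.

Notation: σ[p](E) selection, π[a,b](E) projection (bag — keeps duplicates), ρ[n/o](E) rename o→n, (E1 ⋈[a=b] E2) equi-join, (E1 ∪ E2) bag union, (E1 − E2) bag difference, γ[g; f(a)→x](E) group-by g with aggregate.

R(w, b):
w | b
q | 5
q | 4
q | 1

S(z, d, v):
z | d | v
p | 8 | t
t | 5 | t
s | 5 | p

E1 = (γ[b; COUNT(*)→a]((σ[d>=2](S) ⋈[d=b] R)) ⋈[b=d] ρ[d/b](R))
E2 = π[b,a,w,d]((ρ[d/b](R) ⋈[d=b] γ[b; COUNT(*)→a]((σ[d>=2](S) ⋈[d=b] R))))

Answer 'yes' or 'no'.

E1 per-node cardinality:
  S → 3
  σ[d>=2](S) → 3
  R → 3
  (σ[d>=2](S) ⋈[d=b] R) → 2
  γ[b; COUNT(*)→a]((σ[d>=2](S) ⋈[d=b] R)) → 1
  R → 3
  ρ[d/b](R) → 3
  (γ[b; COUNT(*)→a]((σ[d>=2](S) ⋈[d=b] R)) ⋈[b=d] ρ[d/b](R)) → 1
E2 per-node cardinality:
  R → 3
  ρ[d/b](R) → 3
  S → 3
  σ[d>=2](S) → 3
  R → 3
  (σ[d>=2](S) ⋈[d=b] R) → 2
  γ[b; COUNT(*)→a]((σ[d>=2](S) ⋈[d=b] R)) → 1
  (ρ[d/b](R) ⋈[d=b] γ[b; COUNT(*)→a]((σ[d>=2](S) ⋈[d=b] R))) → 1
  π[b,a,w,d]((ρ[d/b](R) ⋈[d=b] γ[b; COUNT(*)→a]((σ[d>=2](S) ⋈[d=b] R)))) → 1

E1 and E2 produce the same multiset:
b | a | w | d
5 | 2 | q | 5

yes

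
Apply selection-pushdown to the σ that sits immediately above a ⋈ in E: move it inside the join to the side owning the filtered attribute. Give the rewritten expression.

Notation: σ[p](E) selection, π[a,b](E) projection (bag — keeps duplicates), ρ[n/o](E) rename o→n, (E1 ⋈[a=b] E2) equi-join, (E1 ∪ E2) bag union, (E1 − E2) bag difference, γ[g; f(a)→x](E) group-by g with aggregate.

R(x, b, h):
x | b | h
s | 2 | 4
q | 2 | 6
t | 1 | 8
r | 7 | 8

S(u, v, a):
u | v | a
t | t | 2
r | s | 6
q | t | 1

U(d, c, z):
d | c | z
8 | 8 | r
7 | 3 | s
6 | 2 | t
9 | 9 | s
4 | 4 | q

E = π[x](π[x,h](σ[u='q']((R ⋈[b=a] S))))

σ filters on u, owned by the right side.
E' = π[x](π[x,h]((R ⋈[b=a] σ[u='q'](S))))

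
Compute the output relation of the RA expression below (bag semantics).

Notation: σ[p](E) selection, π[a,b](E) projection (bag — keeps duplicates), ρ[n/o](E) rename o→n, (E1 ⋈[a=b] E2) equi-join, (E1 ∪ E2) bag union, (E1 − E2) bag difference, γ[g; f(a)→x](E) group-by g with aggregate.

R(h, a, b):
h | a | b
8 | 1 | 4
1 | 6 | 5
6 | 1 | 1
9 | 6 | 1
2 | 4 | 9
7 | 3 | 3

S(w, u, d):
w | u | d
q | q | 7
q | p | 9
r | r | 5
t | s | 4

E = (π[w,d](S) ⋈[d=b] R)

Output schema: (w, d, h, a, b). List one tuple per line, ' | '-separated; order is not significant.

Row counts bottom-up:
  S → 4
  π[w,d](S) → 4
  R → 6
  (π[w,d](S) ⋈[d=b] R) → 3

== RESULT ==
w | d | h | a | b
q | 9 | 2 | 4 | 9
r | 5 | 1 | 6 | 5
t | 4 | 8 | 1 | 4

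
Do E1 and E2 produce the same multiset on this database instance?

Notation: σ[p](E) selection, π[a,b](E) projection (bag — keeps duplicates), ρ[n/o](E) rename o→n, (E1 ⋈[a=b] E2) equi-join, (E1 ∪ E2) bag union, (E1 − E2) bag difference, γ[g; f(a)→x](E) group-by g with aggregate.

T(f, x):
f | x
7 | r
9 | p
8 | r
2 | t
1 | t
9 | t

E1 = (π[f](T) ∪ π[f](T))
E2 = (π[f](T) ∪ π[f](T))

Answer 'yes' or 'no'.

E1 subexpression sizes:
  T → 6
  π[f](T) → 6
  T → 6
  π[f](T) → 6
  (π[f](T) ∪ π[f](T)) → 12
E2 subexpression sizes:
  T → 6
  π[f](T) → 6
  T → 6
  π[f](T) → 6
  (π[f](T) ∪ π[f](T)) → 12

E1 and E2 produce the same multiset:
f
1
1
2
2
7
7
8
8
9
9
9
9

yes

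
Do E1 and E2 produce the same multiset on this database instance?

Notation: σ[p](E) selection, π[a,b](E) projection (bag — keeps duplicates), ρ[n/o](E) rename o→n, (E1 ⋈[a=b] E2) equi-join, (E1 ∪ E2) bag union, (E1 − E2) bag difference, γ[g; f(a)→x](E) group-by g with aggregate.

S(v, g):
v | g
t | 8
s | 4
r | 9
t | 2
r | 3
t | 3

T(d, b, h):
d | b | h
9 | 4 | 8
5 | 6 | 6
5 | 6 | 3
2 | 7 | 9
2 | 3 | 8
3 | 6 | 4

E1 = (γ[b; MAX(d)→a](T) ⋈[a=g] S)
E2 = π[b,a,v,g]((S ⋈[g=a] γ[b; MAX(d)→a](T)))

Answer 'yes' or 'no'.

E1 subexpression sizes:
  T → 6
  γ[b; MAX(d)→a](T) → 4
  S → 6
  (γ[b; MAX(d)→a](T) ⋈[a=g] S) → 3
E2 subexpression sizes:
  S → 6
  T → 6
  γ[b; MAX(d)→a](T) → 4
  (S ⋈[g=a] γ[b; MAX(d)→a](T)) → 3
  π[b,a,v,g]((S ⋈[g=a] γ[b; MAX(d)→a](T))) → 3

E1 and E2 produce the same multiset:
b | a | v | g
3 | 2 | t | 2
4 | 9 | r | 9
7 | 2 | t | 2

yes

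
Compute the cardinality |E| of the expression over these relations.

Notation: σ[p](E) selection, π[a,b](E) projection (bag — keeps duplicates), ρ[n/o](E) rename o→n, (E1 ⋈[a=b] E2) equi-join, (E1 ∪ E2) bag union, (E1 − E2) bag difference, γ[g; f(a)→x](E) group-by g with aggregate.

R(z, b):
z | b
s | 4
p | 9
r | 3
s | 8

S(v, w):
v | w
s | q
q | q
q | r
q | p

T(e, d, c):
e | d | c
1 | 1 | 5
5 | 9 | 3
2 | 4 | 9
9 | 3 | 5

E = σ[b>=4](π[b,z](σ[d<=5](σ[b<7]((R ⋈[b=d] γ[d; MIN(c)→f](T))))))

Row counts bottom-up:
  R → 4
  T → 4
  γ[d; MIN(c)→f](T) → 4
  (R ⋈[b=d] γ[d; MIN(c)→f](T)) → 3
  σ[b<7]((R ⋈[b=d] γ[d; MIN(c)→f](T))) → 2
  σ[d<=5](σ[b<7]((R ⋈[b=d] γ[d; MIN(c)→f](T)))) → 2
  π[b,z](σ[d<=5](σ[b<7]((R ⋈[b=d] γ[d; MIN(c)→f](T))))) → 2
  σ[b>=4](π[b,z](σ[d<=5](σ[b<7]((R ⋈[b=d] γ[d; MIN(c)→f](T)))))) → 1

|E| = 1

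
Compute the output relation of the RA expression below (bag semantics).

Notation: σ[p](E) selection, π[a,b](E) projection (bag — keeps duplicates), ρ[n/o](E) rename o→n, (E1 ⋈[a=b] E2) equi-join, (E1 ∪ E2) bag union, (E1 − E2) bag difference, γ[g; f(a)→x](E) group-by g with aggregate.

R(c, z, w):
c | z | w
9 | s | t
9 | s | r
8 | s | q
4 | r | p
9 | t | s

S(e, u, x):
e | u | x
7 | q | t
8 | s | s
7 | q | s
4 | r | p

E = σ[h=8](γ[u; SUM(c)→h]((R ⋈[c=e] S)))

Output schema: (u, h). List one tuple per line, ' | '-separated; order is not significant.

Per-node cardinality:
  R → 5
  S → 4
  (R ⋈[c=e] S) → 2
  γ[u; SUM(c)→h]((R ⋈[c=e] S)) → 2
  σ[h=8](γ[u; SUM(c)→h]((R ⋈[c=e] S))) → 1

== RESULT ==
u | h
s | 8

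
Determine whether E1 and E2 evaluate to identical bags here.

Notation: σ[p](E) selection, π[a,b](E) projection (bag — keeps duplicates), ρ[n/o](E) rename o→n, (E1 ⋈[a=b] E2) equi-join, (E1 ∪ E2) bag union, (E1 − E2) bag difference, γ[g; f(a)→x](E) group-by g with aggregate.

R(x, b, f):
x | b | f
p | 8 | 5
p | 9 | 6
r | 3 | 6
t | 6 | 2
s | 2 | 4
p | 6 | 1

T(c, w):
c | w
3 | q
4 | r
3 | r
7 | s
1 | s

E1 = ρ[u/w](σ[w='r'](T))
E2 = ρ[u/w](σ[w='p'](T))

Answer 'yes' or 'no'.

E1 per-node cardinality:
  T → 5
  σ[w='r'](T) → 2
  ρ[u/w](σ[w='r'](T)) → 2
E2 per-node cardinality:
  T → 5
  σ[w='p'](T) → 0
  ρ[u/w](σ[w='p'](T)) → 0

E1 result:
c | u
3 | r
4 | r
E2 result:
c | u
(0 rows)
Witness: (4, 'r') appears 1× in E1 but 0× in E2.

no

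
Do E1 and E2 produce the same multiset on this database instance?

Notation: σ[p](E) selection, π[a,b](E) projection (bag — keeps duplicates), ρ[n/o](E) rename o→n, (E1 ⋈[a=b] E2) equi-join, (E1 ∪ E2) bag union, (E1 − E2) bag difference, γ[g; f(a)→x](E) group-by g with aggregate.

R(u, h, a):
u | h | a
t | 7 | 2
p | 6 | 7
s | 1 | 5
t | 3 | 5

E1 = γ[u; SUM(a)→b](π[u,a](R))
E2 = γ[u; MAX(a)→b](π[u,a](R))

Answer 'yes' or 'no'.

E1 subexpression sizes:
  R → 4
  π[u,a](R) → 4
  γ[u; SUM(a)→b](π[u,a](R)) → 3
E2 subexpression sizes:
  R → 4
  π[u,a](R) → 4
  γ[u; MAX(a)→b](π[u,a](R)) → 3

E1 result:
u | b
p | 7
s | 5
t | 7
E2 result:
u | b
p | 7
s | 5
t | 5
Witness: ('t', 5) appears 0× in E1 but 1× in E2.

no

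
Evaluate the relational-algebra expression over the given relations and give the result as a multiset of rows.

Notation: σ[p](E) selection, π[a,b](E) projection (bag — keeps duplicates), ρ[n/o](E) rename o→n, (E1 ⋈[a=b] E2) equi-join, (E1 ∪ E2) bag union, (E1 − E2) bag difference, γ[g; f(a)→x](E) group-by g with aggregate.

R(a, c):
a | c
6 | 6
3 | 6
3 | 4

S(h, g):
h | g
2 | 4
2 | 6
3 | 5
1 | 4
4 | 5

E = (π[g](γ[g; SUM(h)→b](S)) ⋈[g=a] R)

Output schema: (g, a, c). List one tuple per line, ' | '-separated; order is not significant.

Per-node cardinality:
  S → 5
  γ[g; SUM(h)→b](S) → 3
  π[g](γ[g; SUM(h)→b](S)) → 3
  R → 3
  (π[g](γ[g; SUM(h)→b](S)) ⋈[g=a] R) → 1

== RESULT ==
g | a | c
6 | 6 | 6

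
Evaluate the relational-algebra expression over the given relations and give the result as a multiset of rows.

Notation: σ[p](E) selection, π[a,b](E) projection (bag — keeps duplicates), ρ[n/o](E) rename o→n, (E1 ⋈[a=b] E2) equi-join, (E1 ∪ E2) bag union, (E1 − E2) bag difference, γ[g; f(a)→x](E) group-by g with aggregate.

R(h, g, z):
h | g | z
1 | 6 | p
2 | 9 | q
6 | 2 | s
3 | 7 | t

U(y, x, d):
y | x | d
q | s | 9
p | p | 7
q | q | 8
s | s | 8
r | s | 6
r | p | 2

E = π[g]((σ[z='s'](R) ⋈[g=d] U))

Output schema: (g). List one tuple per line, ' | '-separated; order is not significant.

Row counts bottom-up:
  R → 4
  σ[z='s'](R) → 1
  U → 6
  (σ[z='s'](R) ⋈[g=d] U) → 1
  π[g]((σ[z='s'](R) ⋈[g=d] U)) → 1

== RESULT ==
g
2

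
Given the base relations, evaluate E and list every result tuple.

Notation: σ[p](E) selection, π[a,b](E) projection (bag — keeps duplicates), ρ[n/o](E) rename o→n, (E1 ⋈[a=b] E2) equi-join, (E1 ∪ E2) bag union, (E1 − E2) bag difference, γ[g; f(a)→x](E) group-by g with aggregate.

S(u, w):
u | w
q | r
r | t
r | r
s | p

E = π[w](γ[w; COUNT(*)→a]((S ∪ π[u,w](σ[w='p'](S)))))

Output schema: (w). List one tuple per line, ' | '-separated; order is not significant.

Stepwise |·|:
  S → 4
  S → 4
  σ[w='p'](S) → 1
  π[u,w](σ[w='p'](S)) → 1
  (S ∪ π[u,w](σ[w='p'](S))) → 5
  γ[w; COUNT(*)→a]((S ∪ π[u,w](σ[w='p'](S)))) → 3
  π[w](γ[w; COUNT(*)→a]((S ∪ π[u,w](σ[w='p'](S))))) → 3

== RESULT ==
w
p
r
t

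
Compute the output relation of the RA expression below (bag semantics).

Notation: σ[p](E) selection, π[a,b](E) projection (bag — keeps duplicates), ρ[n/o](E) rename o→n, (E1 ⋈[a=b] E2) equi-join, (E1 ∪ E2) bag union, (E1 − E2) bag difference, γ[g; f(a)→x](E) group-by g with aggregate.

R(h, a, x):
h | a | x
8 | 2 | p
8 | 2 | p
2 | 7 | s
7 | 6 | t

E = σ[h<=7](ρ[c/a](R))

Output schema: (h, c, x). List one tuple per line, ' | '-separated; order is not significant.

Subexpression sizes:
  R → 4
  ρ[c/a](R) → 4
  σ[h<=7](ρ[c/a](R)) → 2

== RESULT ==
h | c | x
2 | 7 | s
7 | 6 | t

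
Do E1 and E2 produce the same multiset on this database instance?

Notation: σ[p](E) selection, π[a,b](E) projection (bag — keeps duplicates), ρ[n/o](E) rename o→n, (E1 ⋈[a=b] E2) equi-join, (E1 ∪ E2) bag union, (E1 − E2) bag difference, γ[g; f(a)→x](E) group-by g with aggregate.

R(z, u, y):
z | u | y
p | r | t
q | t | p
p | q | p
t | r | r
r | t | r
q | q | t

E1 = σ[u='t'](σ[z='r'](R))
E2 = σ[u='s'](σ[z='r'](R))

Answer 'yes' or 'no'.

E1 stepwise |·|:
  R → 6
  σ[z='r'](R) → 1
  σ[u='t'](σ[z='r'](R)) → 1
E2 stepwise |·|:
  R → 6
  σ[z='r'](R) → 1
  σ[u='s'](σ[z='r'](R)) → 0

E1 result:
z | u | y
r | t | r
E2 result:
z | u | y
(0 rows)
Witness: ('r', 't', 'r') appears 1× in E1 but 0× in E2.

no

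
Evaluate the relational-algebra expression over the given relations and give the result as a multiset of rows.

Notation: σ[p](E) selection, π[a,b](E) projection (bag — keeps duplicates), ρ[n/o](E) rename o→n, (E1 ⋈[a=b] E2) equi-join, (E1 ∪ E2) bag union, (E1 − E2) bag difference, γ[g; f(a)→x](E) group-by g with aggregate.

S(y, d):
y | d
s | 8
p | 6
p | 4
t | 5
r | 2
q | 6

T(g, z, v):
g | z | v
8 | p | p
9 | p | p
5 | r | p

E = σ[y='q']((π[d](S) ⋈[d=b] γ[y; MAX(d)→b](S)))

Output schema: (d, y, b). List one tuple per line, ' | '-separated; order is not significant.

Stepwise |·|:
  S → 6
  π[d](S) → 6
  S → 6
  γ[y; MAX(d)→b](S) → 5
  (π[d](S) ⋈[d=b] γ[y; MAX(d)→b](S)) → 7
  σ[y='q']((π[d](S) ⋈[d=b] γ[y; MAX(d)→b](S))) → 2

== RESULT ==
d | y | b
6 | q | 6
6 | q | 6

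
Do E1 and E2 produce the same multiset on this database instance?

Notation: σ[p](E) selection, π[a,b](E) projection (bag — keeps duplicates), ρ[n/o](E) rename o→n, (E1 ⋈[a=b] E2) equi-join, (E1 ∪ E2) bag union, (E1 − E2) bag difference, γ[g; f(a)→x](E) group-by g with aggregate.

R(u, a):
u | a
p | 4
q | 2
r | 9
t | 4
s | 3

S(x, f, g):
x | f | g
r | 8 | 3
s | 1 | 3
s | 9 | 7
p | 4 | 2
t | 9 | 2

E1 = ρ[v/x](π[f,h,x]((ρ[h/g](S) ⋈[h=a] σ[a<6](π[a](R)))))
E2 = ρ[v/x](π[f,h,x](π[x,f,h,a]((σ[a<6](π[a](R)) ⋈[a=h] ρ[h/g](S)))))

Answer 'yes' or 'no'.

E1 per-node cardinality:
  S → 5
  ρ[h/g](S) → 5
  R → 5
  π[a](R) → 5
  σ[a<6](π[a](R)) → 4
  (ρ[h/g](S) ⋈[h=a] σ[a<6](π[a](R))) → 4
  π[f,h,x]((ρ[h/g](S) ⋈[h=a] σ[a<6](π[a](R)))) → 4
  ρ[v/x](π[f,h,x]((ρ[h/g](S) ⋈[h=a] σ[a<6](π[a](R))))) → 4
E2 per-node cardinality:
  R → 5
  π[a](R) → 5
  σ[a<6](π[a](R)) → 4
  S → 5
  ρ[h/g](S) → 5
  (σ[a<6](π[a](R)) ⋈[a=h] ρ[h/g](S)) → 4
  π[x,f,h,a]((σ[a<6](π[a](R)) ⋈[a=h] ρ[h/g](S))) → 4
  π[f,h,x](π[x,f,h,a]((σ[a<6](π[a](R)) ⋈[a=h] ρ[h/g](S)))) → 4
  ρ[v/x](π[f,h,x](π[x,f,h,a]((σ[a<6](π[a](R)) ⋈[a=h] ρ[h/g](S))))) → 4

E1 and E2 produce the same multiset:
f | h | v
1 | 3 | s
4 | 2 | p
8 | 3 | r
9 | 2 | t

yes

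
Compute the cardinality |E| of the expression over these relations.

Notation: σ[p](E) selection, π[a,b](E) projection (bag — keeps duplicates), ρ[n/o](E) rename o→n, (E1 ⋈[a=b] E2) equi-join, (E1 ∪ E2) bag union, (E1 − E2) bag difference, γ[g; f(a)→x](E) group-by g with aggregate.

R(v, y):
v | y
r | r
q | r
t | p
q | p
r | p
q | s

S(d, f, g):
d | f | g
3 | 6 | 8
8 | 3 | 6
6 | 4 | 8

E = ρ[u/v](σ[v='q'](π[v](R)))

Subexpression sizes:
  R → 6
  π[v](R) → 6
  σ[v='q'](π[v](R)) → 3
  ρ[u/v](σ[v='q'](π[v](R))) → 3

|E| = 3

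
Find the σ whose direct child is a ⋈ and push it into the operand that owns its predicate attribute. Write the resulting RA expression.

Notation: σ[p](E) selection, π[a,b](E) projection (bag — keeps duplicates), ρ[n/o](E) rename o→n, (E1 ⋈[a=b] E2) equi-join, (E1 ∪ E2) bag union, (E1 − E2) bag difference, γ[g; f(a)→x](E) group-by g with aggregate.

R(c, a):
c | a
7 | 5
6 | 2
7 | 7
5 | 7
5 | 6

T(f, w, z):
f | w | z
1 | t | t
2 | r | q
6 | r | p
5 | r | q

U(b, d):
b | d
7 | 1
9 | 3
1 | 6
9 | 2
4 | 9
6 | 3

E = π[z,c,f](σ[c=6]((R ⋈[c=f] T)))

σ filters on c, owned by the left side.
E' = π[z,c,f]((σ[c=6](R) ⋈[c=f] T))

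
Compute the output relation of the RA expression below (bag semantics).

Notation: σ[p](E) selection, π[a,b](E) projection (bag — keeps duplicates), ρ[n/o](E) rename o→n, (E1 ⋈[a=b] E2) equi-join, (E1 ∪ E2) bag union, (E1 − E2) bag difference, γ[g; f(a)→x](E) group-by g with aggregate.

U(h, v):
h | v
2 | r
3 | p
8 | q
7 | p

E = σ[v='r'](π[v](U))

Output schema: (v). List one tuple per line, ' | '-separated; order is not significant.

Per-node cardinality:
  U → 4
  π[v](U) → 4
  σ[v='r'](π[v](U)) → 1

== RESULT ==
v
r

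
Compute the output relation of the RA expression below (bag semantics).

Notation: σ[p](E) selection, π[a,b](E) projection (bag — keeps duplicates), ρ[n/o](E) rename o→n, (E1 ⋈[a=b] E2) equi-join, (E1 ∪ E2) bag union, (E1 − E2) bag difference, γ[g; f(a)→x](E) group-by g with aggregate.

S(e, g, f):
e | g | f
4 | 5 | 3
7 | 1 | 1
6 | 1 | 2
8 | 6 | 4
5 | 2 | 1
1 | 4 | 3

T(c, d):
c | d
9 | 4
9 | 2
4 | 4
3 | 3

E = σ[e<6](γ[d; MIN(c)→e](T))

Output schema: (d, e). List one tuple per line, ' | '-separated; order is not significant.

Row counts bottom-up:
  T → 4
  γ[d; MIN(c)→e](T) → 3
  σ[e<6](γ[d; MIN(c)→e](T)) → 2

== RESULT ==
d | e
3 | 3
4 | 4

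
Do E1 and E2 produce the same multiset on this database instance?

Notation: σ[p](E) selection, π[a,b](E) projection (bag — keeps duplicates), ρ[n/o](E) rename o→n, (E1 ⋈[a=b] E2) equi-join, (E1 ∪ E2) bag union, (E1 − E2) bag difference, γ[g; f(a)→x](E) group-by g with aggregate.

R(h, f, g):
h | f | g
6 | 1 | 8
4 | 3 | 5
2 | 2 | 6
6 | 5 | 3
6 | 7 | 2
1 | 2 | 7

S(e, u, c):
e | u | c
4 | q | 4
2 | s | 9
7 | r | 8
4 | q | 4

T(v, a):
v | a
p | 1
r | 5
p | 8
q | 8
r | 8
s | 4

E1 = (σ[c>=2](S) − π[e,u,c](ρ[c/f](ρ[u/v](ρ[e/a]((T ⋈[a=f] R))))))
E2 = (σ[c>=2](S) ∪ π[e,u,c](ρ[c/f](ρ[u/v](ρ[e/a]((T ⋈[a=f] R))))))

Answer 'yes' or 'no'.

E1 subexpression sizes:
  S → 4
  σ[c>=2](S) → 4
  T → 6
  R → 6
  (T ⋈[a=f] R) → 2
  ρ[e/a]((T ⋈[a=f] R)) → 2
  ρ[u/v](ρ[e/a]((T ⋈[a=f] R))) → 2
  ρ[c/f](ρ[u/v](ρ[e/a]((T ⋈[a=f] R)))) → 2
  π[e,u,c](ρ[c/f](ρ[u/v](ρ[e/a]((T ⋈[a=f] R))))) → 2
  (σ[c>=2](S) − π[e,u,c](ρ[c/f](ρ[u/v](ρ[e/a]((T ⋈[a=f] R)))))) → 4
E2 subexpression sizes:
  S → 4
  σ[c>=2](S) → 4
  T → 6
  R → 6
  (T ⋈[a=f] R) → 2
  ρ[e/a]((T ⋈[a=f] R)) → 2
  ρ[u/v](ρ[e/a]((T ⋈[a=f] R))) → 2
  ρ[c/f](ρ[u/v](ρ[e/a]((T ⋈[a=f] R)))) → 2
  π[e,u,c](ρ[c/f](ρ[u/v](ρ[e/a]((T ⋈[a=f] R))))) → 2
  (σ[c>=2](S) ∪ π[e,u,c](ρ[c/f](ρ[u/v](ρ[e/a]((T ⋈[a=f] R)))))) → 6

E1 result:
e | u | c
2 | s | 9
4 | q | 4
4 | q | 4
7 | r | 8
E2 result:
e | u | c
1 | p | 1
2 | s | 9
4 | q | 4
4 | q | 4
5 | r | 5
7 | r | 8
Witness: (5, 'r', 5) appears 0× in E1 but 1× in E2.

no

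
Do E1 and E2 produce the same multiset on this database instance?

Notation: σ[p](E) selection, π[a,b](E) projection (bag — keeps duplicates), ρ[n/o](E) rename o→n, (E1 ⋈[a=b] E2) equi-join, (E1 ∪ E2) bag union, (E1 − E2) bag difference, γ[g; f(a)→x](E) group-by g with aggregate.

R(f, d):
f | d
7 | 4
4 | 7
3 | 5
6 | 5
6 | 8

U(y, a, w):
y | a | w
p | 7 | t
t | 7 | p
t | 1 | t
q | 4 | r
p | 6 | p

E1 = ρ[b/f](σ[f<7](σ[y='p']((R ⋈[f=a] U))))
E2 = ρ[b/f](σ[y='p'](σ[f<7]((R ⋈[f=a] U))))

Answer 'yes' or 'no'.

E1 stepwise |·|:
  R → 5
  U → 5
  (R ⋈[f=a] U) → 5
  σ[y='p']((R ⋈[f=a] U)) → 3
  σ[f<7](σ[y='p']((R ⋈[f=a] U))) → 2
  ρ[b/f](σ[f<7](σ[y='p']((R ⋈[f=a] U)))) → 2
E2 stepwise |·|:
  R → 5
  U → 5
  (R ⋈[f=a] U) → 5
  σ[f<7]((R ⋈[f=a] U)) → 3
  σ[y='p'](σ[f<7]((R ⋈[f=a] U))) → 2
  ρ[b/f](σ[y='p'](σ[f<7]((R ⋈[f=a] U)))) → 2

E1 and E2 produce the same multiset:
b | d | y | a | w
6 | 5 | p | 6 | p
6 | 8 | p | 6 | p

yes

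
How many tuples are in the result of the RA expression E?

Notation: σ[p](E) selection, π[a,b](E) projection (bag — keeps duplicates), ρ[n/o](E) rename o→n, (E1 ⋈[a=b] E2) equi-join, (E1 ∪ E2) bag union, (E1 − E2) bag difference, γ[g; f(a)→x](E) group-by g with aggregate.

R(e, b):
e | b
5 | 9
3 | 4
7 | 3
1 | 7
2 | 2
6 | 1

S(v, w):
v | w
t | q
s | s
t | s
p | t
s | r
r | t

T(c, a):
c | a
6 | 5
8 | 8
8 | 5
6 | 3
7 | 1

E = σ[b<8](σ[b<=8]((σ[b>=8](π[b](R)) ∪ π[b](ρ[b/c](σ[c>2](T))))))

Row counts bottom-up:
  R → 6
  π[b](R) → 6
  σ[b>=8](π[b](R)) → 1
  T → 5
  σ[c>2](T) → 5
  ρ[b/c](σ[c>2](T)) → 5
  π[b](ρ[b/c](σ[c>2](T))) → 5
  (σ[b>=8](π[b](R)) ∪ π[b](ρ[b/c](σ[c>2](T)))) → 6
  σ[b<=8]((σ[b>=8](π[b](R)) ∪ π[b](ρ[b/c](σ[c>2](T))))) → 5
  σ[b<8](σ[b<=8]((σ[b>=8](π[b](R)) ∪ π[b](ρ[b/c](σ[c>2](T)))))) → 3

|E| = 3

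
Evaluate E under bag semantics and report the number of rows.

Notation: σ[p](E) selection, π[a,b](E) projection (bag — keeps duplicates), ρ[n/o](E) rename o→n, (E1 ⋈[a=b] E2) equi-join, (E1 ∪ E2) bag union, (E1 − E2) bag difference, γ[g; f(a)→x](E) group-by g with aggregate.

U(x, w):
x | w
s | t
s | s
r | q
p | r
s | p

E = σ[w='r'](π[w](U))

Per-node cardinality:
  U → 5
  π[w](U) → 5
  σ[w='r'](π[w](U)) → 1

|E| = 1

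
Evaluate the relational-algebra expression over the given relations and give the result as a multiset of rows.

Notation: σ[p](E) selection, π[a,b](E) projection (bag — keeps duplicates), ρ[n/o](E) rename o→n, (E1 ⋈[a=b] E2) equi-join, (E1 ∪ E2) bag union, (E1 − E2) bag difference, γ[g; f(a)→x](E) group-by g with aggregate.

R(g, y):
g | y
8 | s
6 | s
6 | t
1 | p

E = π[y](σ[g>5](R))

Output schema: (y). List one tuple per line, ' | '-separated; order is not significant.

Row counts bottom-up:
  R → 4
  σ[g>5](R) → 3
  π[y](σ[g>5](R)) → 3

== RESULT ==
y
s
s
t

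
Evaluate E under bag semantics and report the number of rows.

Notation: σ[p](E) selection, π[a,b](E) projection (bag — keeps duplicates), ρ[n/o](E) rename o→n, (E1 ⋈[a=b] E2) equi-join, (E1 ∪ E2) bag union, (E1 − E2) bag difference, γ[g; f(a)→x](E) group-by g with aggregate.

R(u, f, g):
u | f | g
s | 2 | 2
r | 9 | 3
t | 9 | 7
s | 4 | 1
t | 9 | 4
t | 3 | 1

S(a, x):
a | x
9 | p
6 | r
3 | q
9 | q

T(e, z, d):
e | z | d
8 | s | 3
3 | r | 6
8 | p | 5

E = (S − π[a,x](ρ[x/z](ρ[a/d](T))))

Per-node cardinality:
  S → 4
  T → 3
  ρ[a/d](T) → 3
  ρ[x/z](ρ[a/d](T)) → 3
  π[a,x](ρ[x/z](ρ[a/d](T))) → 3
  (S − π[a,x](ρ[x/z](ρ[a/d](T)))) → 3

|E| = 3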